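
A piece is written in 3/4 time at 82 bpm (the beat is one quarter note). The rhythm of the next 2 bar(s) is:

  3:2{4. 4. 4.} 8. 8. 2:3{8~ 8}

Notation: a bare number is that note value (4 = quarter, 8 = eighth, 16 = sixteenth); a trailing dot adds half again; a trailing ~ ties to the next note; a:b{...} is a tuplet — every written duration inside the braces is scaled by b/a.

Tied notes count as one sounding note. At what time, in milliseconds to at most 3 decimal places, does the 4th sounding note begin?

note 4 onset = 3b = 2195.122ms

1. 0.0ms @ 0 + 731.707ms (1)
2. 731.707ms @ 1 + 731.707ms (1)
3. 1463.415ms @ 2 + 731.707ms (1)
4. 2195.122ms @ 3 + 548.78ms (3/4)
5. 2743.902ms @ 15/4 + 548.78ms (3/4)
6. 3292.683ms @ 9/2 + 1097.561ms (3/2)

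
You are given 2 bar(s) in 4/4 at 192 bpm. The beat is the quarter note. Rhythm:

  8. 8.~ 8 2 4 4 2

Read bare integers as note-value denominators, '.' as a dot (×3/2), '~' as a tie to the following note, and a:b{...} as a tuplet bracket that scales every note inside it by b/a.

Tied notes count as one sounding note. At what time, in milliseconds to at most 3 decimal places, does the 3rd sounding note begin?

1. 0.0ms @ 0 + 234.375ms (3/4)
2. 234.375ms @ 3/4 + 390.625ms (5/4)
3. 625.0ms @ 2 + 625.0ms (2)
4. 1250.0ms @ 4 + 312.5ms (1)
5. 1562.5ms @ 5 + 312.5ms (1)
6. 1875.0ms @ 6 + 625.0ms (2)

note 3 onset = 2b = 625.0ms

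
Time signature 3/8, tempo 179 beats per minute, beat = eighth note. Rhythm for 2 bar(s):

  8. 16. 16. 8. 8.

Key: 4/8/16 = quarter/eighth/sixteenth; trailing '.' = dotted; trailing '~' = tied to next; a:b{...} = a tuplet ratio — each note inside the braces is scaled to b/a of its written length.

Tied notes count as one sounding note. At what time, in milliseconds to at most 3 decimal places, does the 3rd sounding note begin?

note 3 onset = 9/4b = 754.19ms

1. 0.0ms @ 0 + 502.793ms (3/2)
2. 502.793ms @ 3/2 + 251.397ms (3/4)
3. 754.19ms @ 9/4 + 251.397ms (3/4)
4. 1005.587ms @ 3 + 502.793ms (3/2)
5. 1508.38ms @ 9/2 + 502.793ms (3/2)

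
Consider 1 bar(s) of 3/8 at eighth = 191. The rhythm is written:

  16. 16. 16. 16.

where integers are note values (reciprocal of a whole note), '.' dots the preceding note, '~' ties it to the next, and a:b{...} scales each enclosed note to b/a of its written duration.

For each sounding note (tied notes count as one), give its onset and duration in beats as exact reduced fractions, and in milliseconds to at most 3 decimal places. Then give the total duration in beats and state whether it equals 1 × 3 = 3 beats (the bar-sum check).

1) 0.0ms=0b +235.602ms=3/4b
2) 235.602ms=3/4b +235.602ms=3/4b
3) 471.204ms=3/2b +235.602ms=3/4b
4) 706.806ms=9/4b +235.602ms=3/4b
Σ=3b of 3 (191bpm 3/8) — PASS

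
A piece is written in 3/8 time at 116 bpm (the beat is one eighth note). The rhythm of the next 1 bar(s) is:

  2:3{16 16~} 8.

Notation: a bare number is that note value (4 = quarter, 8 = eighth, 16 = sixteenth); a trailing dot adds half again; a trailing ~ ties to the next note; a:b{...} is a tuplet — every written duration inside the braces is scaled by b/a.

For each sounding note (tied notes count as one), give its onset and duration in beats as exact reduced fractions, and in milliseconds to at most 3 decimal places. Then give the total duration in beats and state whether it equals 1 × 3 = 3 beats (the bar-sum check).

1) 0.0ms=0b +387.931ms=3/4b
2) 387.931ms=3/4b +1163.793ms=9/4b
Σ=3b of 3 (116bpm 3/8) — PASS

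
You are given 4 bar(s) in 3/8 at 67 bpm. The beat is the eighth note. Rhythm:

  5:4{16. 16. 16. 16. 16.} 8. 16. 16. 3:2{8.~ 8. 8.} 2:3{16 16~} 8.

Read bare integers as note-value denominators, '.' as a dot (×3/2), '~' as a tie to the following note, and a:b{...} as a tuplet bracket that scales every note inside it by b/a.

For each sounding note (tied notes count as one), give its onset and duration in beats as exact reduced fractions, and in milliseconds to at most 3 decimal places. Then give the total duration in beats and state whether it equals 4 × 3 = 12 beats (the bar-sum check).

1) 0.0ms=0b +537.313ms=3/5b
2) 537.313ms=3/5b +537.313ms=3/5b
3) 1074.627ms=6/5b +537.313ms=3/5b
4) 1611.94ms=9/5b +537.313ms=3/5b
5) 2149.254ms=12/5b +537.313ms=3/5b
6) 2686.567ms=3b +1343.284ms=3/2b
7) 4029.851ms=9/2b +671.642ms=3/4b
8) 4701.493ms=21/4b +671.642ms=3/4b
9) 5373.134ms=6b +1791.045ms=2b
10) 7164.179ms=8b +895.522ms=1b
11) 8059.701ms=9b +671.642ms=3/4b
12) 8731.343ms=39/4b +2014.925ms=9/4b
Σ=12b of 12 (67bpm 3/8) — PASS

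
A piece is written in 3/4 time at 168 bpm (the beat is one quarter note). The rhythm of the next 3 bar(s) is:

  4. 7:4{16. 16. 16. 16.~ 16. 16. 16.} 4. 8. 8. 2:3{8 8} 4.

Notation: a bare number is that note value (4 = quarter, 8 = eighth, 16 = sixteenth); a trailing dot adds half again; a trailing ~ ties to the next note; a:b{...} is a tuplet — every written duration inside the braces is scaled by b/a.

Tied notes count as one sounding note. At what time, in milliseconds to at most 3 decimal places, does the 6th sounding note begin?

1. 0.0ms @ 0 + 535.714ms (3/2)
2. 535.714ms @ 3/2 + 76.531ms (3/14)
3. 612.245ms @ 12/7 + 76.531ms (3/14)
4. 688.776ms @ 27/14 + 76.531ms (3/14)
5. 765.306ms @ 15/7 + 153.061ms (3/7)
6. 918.367ms @ 18/7 + 76.531ms (3/14)
7. 994.898ms @ 39/14 + 76.531ms (3/14)
8. 1071.429ms @ 3 + 535.714ms (3/2)
9. 1607.143ms @ 9/2 + 267.857ms (3/4)
10. 1875.0ms @ 21/4 + 267.857ms (3/4)
11. 2142.857ms @ 6 + 267.857ms (3/4)
12. 2410.714ms @ 27/4 + 267.857ms (3/4)
13. 2678.571ms @ 15/2 + 535.714ms (3/2)

note 6 onset = 18/7b = 918.367ms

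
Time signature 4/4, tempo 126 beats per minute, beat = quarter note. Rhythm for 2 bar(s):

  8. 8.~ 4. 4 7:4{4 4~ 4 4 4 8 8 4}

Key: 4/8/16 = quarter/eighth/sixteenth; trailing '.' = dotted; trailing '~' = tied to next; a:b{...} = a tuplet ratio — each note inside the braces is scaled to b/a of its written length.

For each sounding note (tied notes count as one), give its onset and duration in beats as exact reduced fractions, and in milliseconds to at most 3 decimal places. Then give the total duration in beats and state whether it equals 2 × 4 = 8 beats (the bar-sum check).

1) 0.0ms=0b +357.143ms=3/4b
2) 357.143ms=3/4b +1071.429ms=9/4b
3) 1428.571ms=3b +476.19ms=1b
4) 1904.762ms=4b +272.109ms=4/7b
5) 2176.871ms=32/7b +544.218ms=8/7b
6) 2721.088ms=40/7b +272.109ms=4/7b
7) 2993.197ms=44/7b +272.109ms=4/7b
8) 3265.306ms=48/7b +136.054ms=2/7b
9) 3401.361ms=50/7b +136.054ms=2/7b
10) 3537.415ms=52/7b +272.109ms=4/7b
Σ=8b of 8 (126bpm 4/4) — PASS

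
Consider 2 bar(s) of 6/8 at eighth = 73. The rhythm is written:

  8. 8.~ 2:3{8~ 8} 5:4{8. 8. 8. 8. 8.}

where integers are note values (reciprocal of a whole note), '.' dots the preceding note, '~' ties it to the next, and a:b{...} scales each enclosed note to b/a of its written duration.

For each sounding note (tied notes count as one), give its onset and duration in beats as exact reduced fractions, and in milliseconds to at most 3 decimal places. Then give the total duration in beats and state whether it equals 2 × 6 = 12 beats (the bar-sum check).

1) 0.0ms=0b +1232.877ms=3/2b
2) 1232.877ms=3/2b +3698.63ms=9/2b
3) 4931.507ms=6b +986.301ms=6/5b
4) 5917.808ms=36/5b +986.301ms=6/5b
5) 6904.11ms=42/5b +986.301ms=6/5b
6) 7890.411ms=48/5b +986.301ms=6/5b
7) 8876.712ms=54/5b +986.301ms=6/5b
Σ=12b of 12 (73bpm 6/8) — PASS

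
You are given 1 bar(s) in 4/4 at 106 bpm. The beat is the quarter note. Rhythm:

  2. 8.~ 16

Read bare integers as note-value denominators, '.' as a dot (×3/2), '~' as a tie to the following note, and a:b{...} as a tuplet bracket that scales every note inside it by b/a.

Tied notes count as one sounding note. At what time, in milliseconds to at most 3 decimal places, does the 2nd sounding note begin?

note 2 onset = 3b = 1698.113ms

1. 0.0ms @ 0 + 1698.113ms (3)
2. 1698.113ms @ 3 + 566.038ms (1)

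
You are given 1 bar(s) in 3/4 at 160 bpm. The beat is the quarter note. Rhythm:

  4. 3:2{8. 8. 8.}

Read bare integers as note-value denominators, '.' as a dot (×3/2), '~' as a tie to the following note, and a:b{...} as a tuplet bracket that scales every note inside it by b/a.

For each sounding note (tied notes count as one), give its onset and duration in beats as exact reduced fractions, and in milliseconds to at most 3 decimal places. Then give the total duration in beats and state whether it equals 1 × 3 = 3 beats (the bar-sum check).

1) 0.0ms=0b +562.5ms=3/2b
2) 562.5ms=3/2b +187.5ms=1/2b
3) 750.0ms=2b +187.5ms=1/2b
4) 937.5ms=5/2b +187.5ms=1/2b
Σ=3b of 3 (160bpm 3/4) — PASS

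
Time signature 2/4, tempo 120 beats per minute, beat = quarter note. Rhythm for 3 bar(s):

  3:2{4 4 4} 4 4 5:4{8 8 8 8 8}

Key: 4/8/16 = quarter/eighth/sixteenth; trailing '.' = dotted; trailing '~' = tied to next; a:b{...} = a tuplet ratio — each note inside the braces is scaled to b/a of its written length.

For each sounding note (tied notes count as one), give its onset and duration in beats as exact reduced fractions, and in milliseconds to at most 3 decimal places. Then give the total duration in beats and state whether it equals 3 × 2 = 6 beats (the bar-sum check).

1) 0.0ms=0b +333.333ms=2/3b
2) 333.333ms=2/3b +333.333ms=2/3b
3) 666.667ms=4/3b +333.333ms=2/3b
4) 1000.0ms=2b +500.0ms=1b
5) 1500.0ms=3b +500.0ms=1b
6) 2000.0ms=4b +200.0ms=2/5b
7) 2200.0ms=22/5b +200.0ms=2/5b
8) 2400.0ms=24/5b +200.0ms=2/5b
9) 2600.0ms=26/5b +200.0ms=2/5b
10) 2800.0ms=28/5b +200.0ms=2/5b
Σ=6b of 6 (120bpm 2/4) — PASS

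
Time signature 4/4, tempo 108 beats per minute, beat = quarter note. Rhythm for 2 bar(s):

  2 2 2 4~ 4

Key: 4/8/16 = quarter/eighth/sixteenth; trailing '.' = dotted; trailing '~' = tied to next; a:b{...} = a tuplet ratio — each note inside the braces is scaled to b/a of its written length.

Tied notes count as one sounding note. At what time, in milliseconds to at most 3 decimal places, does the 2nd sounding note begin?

1. 0.0ms @ 0 + 1111.111ms (2)
2. 1111.111ms @ 2 + 1111.111ms (2)
3. 2222.222ms @ 4 + 1111.111ms (2)
4. 3333.333ms @ 6 + 1111.111ms (2)

note 2 onset = 2b = 1111.111ms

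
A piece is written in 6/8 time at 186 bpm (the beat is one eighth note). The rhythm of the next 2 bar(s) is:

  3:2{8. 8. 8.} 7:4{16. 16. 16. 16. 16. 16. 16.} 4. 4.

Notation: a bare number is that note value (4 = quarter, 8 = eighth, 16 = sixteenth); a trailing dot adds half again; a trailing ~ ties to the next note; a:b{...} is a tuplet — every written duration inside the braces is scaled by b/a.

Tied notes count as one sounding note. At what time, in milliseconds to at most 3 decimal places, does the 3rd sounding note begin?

1. 0.0ms @ 0 + 322.581ms (1)
2. 322.581ms @ 1 + 322.581ms (1)
3. 645.161ms @ 2 + 322.581ms (1)
4. 967.742ms @ 3 + 138.249ms (3/7)
5. 1105.991ms @ 24/7 + 138.249ms (3/7)
6. 1244.24ms @ 27/7 + 138.249ms (3/7)
7. 1382.488ms @ 30/7 + 138.249ms (3/7)
8. 1520.737ms @ 33/7 + 138.249ms (3/7)
9. 1658.986ms @ 36/7 + 138.249ms (3/7)
10. 1797.235ms @ 39/7 + 138.249ms (3/7)
11. 1935.484ms @ 6 + 967.742ms (3)
12. 2903.226ms @ 9 + 967.742ms (3)

note 3 onset = 2b = 645.161ms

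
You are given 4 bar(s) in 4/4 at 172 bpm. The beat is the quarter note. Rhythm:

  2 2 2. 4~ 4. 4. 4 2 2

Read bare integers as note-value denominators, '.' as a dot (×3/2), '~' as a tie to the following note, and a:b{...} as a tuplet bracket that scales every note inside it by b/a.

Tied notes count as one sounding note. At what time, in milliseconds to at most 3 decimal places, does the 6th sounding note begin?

1. 0.0ms @ 0 + 697.674ms (2)
2. 697.674ms @ 2 + 697.674ms (2)
3. 1395.349ms @ 4 + 1046.512ms (3)
4. 2441.86ms @ 7 + 872.093ms (5/2)
5. 3313.953ms @ 19/2 + 523.256ms (3/2)
6. 3837.209ms @ 11 + 348.837ms (1)
7. 4186.047ms @ 12 + 697.674ms (2)
8. 4883.721ms @ 14 + 697.674ms (2)

note 6 onset = 11b = 3837.209ms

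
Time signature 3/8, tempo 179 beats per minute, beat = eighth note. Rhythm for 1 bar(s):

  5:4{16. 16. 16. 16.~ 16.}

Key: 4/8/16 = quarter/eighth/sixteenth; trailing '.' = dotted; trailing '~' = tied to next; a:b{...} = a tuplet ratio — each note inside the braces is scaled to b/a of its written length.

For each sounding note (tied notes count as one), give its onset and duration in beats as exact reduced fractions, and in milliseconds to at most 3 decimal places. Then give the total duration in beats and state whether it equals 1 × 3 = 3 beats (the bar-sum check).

1) 0.0ms=0b +201.117ms=3/5b
2) 201.117ms=3/5b +201.117ms=3/5b
3) 402.235ms=6/5b +201.117ms=3/5b
4) 603.352ms=9/5b +402.235ms=6/5b
Σ=3b of 3 (179bpm 3/8) — PASS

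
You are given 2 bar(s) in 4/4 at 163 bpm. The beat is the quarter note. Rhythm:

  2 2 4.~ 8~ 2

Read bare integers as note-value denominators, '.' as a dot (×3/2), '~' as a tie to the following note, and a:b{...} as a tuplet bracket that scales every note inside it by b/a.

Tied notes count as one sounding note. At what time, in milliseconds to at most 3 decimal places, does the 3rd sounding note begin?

1. 0.0ms @ 0 + 736.196ms (2)
2. 736.196ms @ 2 + 736.196ms (2)
3. 1472.393ms @ 4 + 1472.393ms (4)

note 3 onset = 4b = 1472.393ms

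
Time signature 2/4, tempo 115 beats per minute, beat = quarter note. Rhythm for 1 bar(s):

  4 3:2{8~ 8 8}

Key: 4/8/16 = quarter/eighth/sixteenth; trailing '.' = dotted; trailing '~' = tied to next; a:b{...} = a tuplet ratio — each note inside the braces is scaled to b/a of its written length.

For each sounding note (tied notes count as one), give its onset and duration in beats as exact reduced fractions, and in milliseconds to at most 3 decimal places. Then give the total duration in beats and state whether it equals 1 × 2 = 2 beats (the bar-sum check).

1) 0.0ms=0b +521.739ms=1b
2) 521.739ms=1b +347.826ms=2/3b
3) 869.565ms=5/3b +173.913ms=1/3b
Σ=2b of 2 (115bpm 2/4) — PASS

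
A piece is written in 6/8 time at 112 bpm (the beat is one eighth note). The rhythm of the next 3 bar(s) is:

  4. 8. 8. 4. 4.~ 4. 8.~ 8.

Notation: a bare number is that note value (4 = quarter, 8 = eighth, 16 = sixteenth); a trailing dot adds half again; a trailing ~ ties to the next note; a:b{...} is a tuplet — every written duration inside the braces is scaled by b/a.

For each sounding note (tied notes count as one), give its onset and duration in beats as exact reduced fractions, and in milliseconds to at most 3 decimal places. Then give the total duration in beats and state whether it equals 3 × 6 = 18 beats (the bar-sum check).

1) 0.0ms=0b +1607.143ms=3b
2) 1607.143ms=3b +803.571ms=3/2b
3) 2410.714ms=9/2b +803.571ms=3/2b
4) 3214.286ms=6b +1607.143ms=3b
5) 4821.429ms=9b +3214.286ms=6b
6) 8035.714ms=15b +1607.143ms=3b
Σ=18b of 18 (112bpm 6/8) — PASS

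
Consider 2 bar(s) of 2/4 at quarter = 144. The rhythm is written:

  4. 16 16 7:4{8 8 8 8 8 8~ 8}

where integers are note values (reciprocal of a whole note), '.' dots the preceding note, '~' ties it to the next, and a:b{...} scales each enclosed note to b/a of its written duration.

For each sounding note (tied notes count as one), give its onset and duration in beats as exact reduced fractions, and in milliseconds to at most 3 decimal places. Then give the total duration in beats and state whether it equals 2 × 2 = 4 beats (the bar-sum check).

1) 0.0ms=0b +625.0ms=3/2b
2) 625.0ms=3/2b +104.167ms=1/4b
3) 729.167ms=7/4b +104.167ms=1/4b
4) 833.333ms=2b +119.048ms=2/7b
5) 952.381ms=16/7b +119.048ms=2/7b
6) 1071.429ms=18/7b +119.048ms=2/7b
7) 1190.476ms=20/7b +119.048ms=2/7b
8) 1309.524ms=22/7b +119.048ms=2/7b
9) 1428.571ms=24/7b +238.095ms=4/7b
Σ=4b of 4 (144bpm 2/4) — PASS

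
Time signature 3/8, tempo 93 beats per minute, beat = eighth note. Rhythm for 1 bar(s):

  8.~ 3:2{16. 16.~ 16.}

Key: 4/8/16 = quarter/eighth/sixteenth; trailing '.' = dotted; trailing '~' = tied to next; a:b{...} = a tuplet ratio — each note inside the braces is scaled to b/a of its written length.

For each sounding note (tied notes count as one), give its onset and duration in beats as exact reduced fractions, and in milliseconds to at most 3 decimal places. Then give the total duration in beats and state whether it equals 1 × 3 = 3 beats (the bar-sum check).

1) 0.0ms=0b +1290.323ms=2b
2) 1290.323ms=2b +645.161ms=1b
Σ=3b of 3 (93bpm 3/8) — PASS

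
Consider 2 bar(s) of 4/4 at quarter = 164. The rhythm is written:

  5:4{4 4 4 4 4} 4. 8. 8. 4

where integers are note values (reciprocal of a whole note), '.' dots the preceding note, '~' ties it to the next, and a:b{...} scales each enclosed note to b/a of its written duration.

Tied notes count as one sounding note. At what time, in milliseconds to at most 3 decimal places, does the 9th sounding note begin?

1. 0.0ms @ 0 + 292.683ms (4/5)
2. 292.683ms @ 4/5 + 292.683ms (4/5)
3. 585.366ms @ 8/5 + 292.683ms (4/5)
4. 878.049ms @ 12/5 + 292.683ms (4/5)
5. 1170.732ms @ 16/5 + 292.683ms (4/5)
6. 1463.415ms @ 4 + 548.78ms (3/2)
7. 2012.195ms @ 11/2 + 274.39ms (3/4)
8. 2286.585ms @ 25/4 + 274.39ms (3/4)
9. 2560.976ms @ 7 + 365.854ms (1)

note 9 onset = 7b = 2560.976ms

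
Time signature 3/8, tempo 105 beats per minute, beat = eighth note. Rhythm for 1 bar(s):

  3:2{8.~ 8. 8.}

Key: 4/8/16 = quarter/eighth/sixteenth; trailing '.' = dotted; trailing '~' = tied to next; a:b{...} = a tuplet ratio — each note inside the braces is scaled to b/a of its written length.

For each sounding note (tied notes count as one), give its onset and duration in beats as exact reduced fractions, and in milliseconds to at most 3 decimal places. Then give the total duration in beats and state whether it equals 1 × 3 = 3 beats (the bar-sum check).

1) 0.0ms=0b +1142.857ms=2b
2) 1142.857ms=2b +571.429ms=1b
Σ=3b of 3 (105bpm 3/8) — PASS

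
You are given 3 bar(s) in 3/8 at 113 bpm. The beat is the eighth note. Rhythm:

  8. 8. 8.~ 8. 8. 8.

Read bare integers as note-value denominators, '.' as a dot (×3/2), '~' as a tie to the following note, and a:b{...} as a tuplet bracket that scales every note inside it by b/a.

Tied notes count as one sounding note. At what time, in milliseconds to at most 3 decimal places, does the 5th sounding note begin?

note 5 onset = 15/2b = 3982.301ms

1. 0.0ms @ 0 + 796.46ms (3/2)
2. 796.46ms @ 3/2 + 796.46ms (3/2)
3. 1592.92ms @ 3 + 1592.92ms (3)
4. 3185.841ms @ 6 + 796.46ms (3/2)
5. 3982.301ms @ 15/2 + 796.46ms (3/2)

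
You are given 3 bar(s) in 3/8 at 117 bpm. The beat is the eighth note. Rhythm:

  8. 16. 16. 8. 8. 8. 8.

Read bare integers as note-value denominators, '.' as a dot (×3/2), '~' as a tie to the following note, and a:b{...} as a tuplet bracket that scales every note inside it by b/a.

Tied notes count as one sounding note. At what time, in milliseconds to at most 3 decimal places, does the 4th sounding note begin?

1. 0.0ms @ 0 + 769.231ms (3/2)
2. 769.231ms @ 3/2 + 384.615ms (3/4)
3. 1153.846ms @ 9/4 + 384.615ms (3/4)
4. 1538.462ms @ 3 + 769.231ms (3/2)
5. 2307.692ms @ 9/2 + 769.231ms (3/2)
6. 3076.923ms @ 6 + 769.231ms (3/2)
7. 3846.154ms @ 15/2 + 769.231ms (3/2)

note 4 onset = 3b = 1538.462ms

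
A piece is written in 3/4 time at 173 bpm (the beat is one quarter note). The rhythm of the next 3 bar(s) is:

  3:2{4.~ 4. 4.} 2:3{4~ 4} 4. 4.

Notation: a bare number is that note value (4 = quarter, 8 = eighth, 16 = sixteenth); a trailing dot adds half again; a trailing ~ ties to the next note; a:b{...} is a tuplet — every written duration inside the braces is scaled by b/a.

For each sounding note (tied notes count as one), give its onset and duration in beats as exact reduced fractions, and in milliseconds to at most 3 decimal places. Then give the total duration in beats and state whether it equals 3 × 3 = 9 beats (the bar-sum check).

1) 0.0ms=0b +693.642ms=2b
2) 693.642ms=2b +346.821ms=1b
3) 1040.462ms=3b +1040.462ms=3b
4) 2080.925ms=6b +520.231ms=3/2b
5) 2601.156ms=15/2b +520.231ms=3/2b
Σ=9b of 9 (173bpm 3/4) — PASS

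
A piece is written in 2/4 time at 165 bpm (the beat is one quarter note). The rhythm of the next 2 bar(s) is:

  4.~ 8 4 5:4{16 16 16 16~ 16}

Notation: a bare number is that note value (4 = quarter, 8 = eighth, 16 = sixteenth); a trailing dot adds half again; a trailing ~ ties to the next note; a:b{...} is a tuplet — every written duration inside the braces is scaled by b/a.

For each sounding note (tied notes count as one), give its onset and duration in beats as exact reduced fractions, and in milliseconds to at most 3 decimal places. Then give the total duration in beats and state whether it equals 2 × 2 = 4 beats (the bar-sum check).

1) 0.0ms=0b +727.273ms=2b
2) 727.273ms=2b +363.636ms=1b
3) 1090.909ms=3b +72.727ms=1/5b
4) 1163.636ms=16/5b +72.727ms=1/5b
5) 1236.364ms=17/5b +72.727ms=1/5b
6) 1309.091ms=18/5b +145.455ms=2/5b
Σ=4b of 4 (165bpm 2/4) — PASS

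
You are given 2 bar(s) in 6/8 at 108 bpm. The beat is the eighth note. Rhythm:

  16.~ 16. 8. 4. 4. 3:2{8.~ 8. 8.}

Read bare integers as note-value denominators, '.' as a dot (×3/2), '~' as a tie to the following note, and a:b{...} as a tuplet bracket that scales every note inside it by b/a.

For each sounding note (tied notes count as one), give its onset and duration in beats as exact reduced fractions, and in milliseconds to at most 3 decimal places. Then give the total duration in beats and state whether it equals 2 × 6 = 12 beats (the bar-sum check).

1) 0.0ms=0b +833.333ms=3/2b
2) 833.333ms=3/2b +833.333ms=3/2b
3) 1666.667ms=3b +1666.667ms=3b
4) 3333.333ms=6b +1666.667ms=3b
5) 5000.0ms=9b +1111.111ms=2b
6) 6111.111ms=11b +555.556ms=1b
Σ=12b of 12 (108bpm 6/8) — PASS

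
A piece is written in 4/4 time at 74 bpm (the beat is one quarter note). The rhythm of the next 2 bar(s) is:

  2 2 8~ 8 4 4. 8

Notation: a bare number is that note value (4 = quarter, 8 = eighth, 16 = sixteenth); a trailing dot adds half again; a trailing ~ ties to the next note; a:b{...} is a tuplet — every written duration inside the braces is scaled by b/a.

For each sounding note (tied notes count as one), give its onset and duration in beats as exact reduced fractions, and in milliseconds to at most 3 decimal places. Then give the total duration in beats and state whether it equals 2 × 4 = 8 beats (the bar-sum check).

1) 0.0ms=0b +1621.622ms=2b
2) 1621.622ms=2b +1621.622ms=2b
3) 3243.243ms=4b +810.811ms=1b
4) 4054.054ms=5b +810.811ms=1b
5) 4864.865ms=6b +1216.216ms=3/2b
6) 6081.081ms=15/2b +405.405ms=1/2b
Σ=8b of 8 (74bpm 4/4) — PASS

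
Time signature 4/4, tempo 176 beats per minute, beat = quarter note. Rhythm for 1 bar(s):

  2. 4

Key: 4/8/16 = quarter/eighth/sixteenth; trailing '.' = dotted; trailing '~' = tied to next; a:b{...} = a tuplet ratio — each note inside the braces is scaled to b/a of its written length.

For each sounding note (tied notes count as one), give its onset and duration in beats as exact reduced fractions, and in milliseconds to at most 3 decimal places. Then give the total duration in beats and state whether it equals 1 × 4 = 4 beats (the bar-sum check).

1) 0.0ms=0b +1022.727ms=3b
2) 1022.727ms=3b +340.909ms=1b
Σ=4b of 4 (176bpm 4/4) — PASS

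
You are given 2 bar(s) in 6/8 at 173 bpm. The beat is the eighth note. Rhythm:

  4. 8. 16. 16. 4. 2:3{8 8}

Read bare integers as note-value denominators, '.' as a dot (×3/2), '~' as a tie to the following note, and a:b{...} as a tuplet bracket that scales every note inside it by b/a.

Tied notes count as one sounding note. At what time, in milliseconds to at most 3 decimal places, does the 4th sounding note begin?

note 4 onset = 21/4b = 1820.809ms

1. 0.0ms @ 0 + 1040.462ms (3)
2. 1040.462ms @ 3 + 520.231ms (3/2)
3. 1560.694ms @ 9/2 + 260.116ms (3/4)
4. 1820.809ms @ 21/4 + 260.116ms (3/4)
5. 2080.925ms @ 6 + 1040.462ms (3)
6. 3121.387ms @ 9 + 520.231ms (3/2)
7. 3641.618ms @ 21/2 + 520.231ms (3/2)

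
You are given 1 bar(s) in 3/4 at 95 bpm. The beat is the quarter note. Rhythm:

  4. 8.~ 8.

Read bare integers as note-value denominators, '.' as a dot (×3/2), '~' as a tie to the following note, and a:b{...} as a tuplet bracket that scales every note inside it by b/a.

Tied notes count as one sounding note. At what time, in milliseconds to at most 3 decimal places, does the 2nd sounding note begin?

note 2 onset = 3/2b = 947.368ms

1. 0.0ms @ 0 + 947.368ms (3/2)
2. 947.368ms @ 3/2 + 947.368ms (3/2)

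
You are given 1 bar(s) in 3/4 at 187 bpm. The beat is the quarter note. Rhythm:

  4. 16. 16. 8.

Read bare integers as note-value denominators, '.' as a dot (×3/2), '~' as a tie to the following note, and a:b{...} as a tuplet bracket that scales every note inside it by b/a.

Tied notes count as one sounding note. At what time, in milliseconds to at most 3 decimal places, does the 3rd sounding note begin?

1. 0.0ms @ 0 + 481.283ms (3/2)
2. 481.283ms @ 3/2 + 120.321ms (3/8)
3. 601.604ms @ 15/8 + 120.321ms (3/8)
4. 721.925ms @ 9/4 + 240.642ms (3/4)

note 3 onset = 15/8b = 601.604ms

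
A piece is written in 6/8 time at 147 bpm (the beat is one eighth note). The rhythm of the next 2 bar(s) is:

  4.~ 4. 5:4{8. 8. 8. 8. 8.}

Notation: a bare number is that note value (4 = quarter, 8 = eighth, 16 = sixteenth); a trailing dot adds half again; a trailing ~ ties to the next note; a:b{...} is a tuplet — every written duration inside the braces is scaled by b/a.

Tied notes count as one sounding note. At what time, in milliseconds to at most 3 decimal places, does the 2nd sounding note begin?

1. 0.0ms @ 0 + 2448.98ms (6)
2. 2448.98ms @ 6 + 489.796ms (6/5)
3. 2938.776ms @ 36/5 + 489.796ms (6/5)
4. 3428.571ms @ 42/5 + 489.796ms (6/5)
5. 3918.367ms @ 48/5 + 489.796ms (6/5)
6. 4408.163ms @ 54/5 + 489.796ms (6/5)

note 2 onset = 6b = 2448.98ms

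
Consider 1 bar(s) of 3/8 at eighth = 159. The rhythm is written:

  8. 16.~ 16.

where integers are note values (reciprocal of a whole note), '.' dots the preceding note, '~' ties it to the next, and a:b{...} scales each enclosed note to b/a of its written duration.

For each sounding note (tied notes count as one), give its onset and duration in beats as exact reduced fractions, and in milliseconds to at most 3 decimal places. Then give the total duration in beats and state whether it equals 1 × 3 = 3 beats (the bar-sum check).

1) 0.0ms=0b +566.038ms=3/2b
2) 566.038ms=3/2b +566.038ms=3/2b
Σ=3b of 3 (159bpm 3/8) — PASS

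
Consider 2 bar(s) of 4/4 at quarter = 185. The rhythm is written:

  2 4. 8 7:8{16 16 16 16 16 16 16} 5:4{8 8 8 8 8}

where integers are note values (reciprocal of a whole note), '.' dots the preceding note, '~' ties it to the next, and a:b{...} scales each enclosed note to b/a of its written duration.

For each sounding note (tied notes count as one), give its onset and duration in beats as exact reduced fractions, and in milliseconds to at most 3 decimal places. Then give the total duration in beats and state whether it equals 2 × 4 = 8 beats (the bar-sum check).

1) 0.0ms=0b +648.649ms=2b
2) 648.649ms=2b +486.486ms=3/2b
3) 1135.135ms=7/2b +162.162ms=1/2b
4) 1297.297ms=4b +92.664ms=2/7b
5) 1389.961ms=30/7b +92.664ms=2/7b
6) 1482.625ms=32/7b +92.664ms=2/7b
7) 1575.29ms=34/7b +92.664ms=2/7b
8) 1667.954ms=36/7b +92.664ms=2/7b
9) 1760.618ms=38/7b +92.664ms=2/7b
10) 1853.282ms=40/7b +92.664ms=2/7b
11) 1945.946ms=6b +129.73ms=2/5b
12) 2075.676ms=32/5b +129.73ms=2/5b
13) 2205.405ms=34/5b +129.73ms=2/5b
14) 2335.135ms=36/5b +129.73ms=2/5b
15) 2464.865ms=38/5b +129.73ms=2/5b
Σ=8b of 8 (185bpm 4/4) — PASS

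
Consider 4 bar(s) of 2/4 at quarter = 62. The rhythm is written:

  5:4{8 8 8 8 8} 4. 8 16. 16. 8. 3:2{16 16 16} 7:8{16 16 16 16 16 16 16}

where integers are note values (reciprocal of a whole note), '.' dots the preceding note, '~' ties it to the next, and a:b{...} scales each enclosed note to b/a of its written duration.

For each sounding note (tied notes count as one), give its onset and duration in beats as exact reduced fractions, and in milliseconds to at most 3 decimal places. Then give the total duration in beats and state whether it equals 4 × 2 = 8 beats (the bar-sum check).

1) 0.0ms=0b +387.097ms=2/5b
2) 387.097ms=2/5b +387.097ms=2/5b
3) 774.194ms=4/5b +387.097ms=2/5b
4) 1161.29ms=6/5b +387.097ms=2/5b
5) 1548.387ms=8/5b +387.097ms=2/5b
6) 1935.484ms=2b +1451.613ms=3/2b
7) 3387.097ms=7/2b +483.871ms=1/2b
8) 3870.968ms=4b +362.903ms=3/8b
9) 4233.871ms=35/8b +362.903ms=3/8b
10) 4596.774ms=19/4b +725.806ms=3/4b
11) 5322.581ms=11/2b +161.29ms=1/6b
12) 5483.871ms=17/3b +161.29ms=1/6b
13) 5645.161ms=35/6b +161.29ms=1/6b
14) 5806.452ms=6b +276.498ms=2/7b
15) 6082.949ms=44/7b +276.498ms=2/7b
16) 6359.447ms=46/7b +276.498ms=2/7b
17) 6635.945ms=48/7b +276.498ms=2/7b
18) 6912.442ms=50/7b +276.498ms=2/7b
19) 7188.94ms=52/7b +276.498ms=2/7b
20) 7465.438ms=54/7b +276.498ms=2/7b
Σ=8b of 8 (62bpm 2/4) — PASS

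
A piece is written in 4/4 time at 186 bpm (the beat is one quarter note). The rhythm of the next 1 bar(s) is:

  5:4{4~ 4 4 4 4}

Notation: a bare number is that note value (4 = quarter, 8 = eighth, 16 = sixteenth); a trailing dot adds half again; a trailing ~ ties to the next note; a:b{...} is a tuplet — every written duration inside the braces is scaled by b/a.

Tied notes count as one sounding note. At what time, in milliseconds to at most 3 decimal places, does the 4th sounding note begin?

note 4 onset = 16/5b = 1032.258ms

1. 0.0ms @ 0 + 516.129ms (8/5)
2. 516.129ms @ 8/5 + 258.065ms (4/5)
3. 774.194ms @ 12/5 + 258.065ms (4/5)
4. 1032.258ms @ 16/5 + 258.065ms (4/5)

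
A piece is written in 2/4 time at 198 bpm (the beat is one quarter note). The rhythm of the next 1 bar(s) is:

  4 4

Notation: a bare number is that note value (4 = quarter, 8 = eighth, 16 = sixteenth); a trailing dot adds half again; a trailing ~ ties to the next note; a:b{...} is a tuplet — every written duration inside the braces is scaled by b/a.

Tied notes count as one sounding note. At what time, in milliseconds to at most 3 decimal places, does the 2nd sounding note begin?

1. 0.0ms @ 0 + 303.03ms (1)
2. 303.03ms @ 1 + 303.03ms (1)

note 2 onset = 1b = 303.03ms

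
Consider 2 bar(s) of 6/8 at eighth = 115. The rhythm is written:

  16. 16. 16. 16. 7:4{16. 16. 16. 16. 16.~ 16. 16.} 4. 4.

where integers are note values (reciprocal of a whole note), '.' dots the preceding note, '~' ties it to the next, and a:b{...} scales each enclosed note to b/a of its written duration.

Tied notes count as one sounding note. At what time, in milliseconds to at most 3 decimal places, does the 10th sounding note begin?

note 10 onset = 39/7b = 2906.832ms

1. 0.0ms @ 0 + 391.304ms (3/4)
2. 391.304ms @ 3/4 + 391.304ms (3/4)
3. 782.609ms @ 3/2 + 391.304ms (3/4)
4. 1173.913ms @ 9/4 + 391.304ms (3/4)
5. 1565.217ms @ 3 + 223.602ms (3/7)
6. 1788.82ms @ 24/7 + 223.602ms (3/7)
7. 2012.422ms @ 27/7 + 223.602ms (3/7)
8. 2236.025ms @ 30/7 + 223.602ms (3/7)
9. 2459.627ms @ 33/7 + 447.205ms (6/7)
10. 2906.832ms @ 39/7 + 223.602ms (3/7)
11. 3130.435ms @ 6 + 1565.217ms (3)
12. 4695.652ms @ 9 + 1565.217ms (3)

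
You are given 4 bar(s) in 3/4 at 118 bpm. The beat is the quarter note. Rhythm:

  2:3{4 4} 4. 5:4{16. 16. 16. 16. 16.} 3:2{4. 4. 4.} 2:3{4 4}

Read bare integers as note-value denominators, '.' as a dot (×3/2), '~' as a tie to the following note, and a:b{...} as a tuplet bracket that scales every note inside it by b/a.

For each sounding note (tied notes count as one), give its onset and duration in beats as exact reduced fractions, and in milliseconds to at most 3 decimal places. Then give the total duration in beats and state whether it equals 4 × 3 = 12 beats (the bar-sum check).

1) 0.0ms=0b +762.712ms=3/2b
2) 762.712ms=3/2b +762.712ms=3/2b
3) 1525.424ms=3b +762.712ms=3/2b
4) 2288.136ms=9/2b +152.542ms=3/10b
5) 2440.678ms=24/5b +152.542ms=3/10b
6) 2593.22ms=51/10b +152.542ms=3/10b
7) 2745.763ms=27/5b +152.542ms=3/10b
8) 2898.305ms=57/10b +152.542ms=3/10b
9) 3050.847ms=6b +508.475ms=1b
10) 3559.322ms=7b +508.475ms=1b
11) 4067.797ms=8b +508.475ms=1b
12) 4576.271ms=9b +762.712ms=3/2b
13) 5338.983ms=21/2b +762.712ms=3/2b
Σ=12b of 12 (118bpm 3/4) — PASS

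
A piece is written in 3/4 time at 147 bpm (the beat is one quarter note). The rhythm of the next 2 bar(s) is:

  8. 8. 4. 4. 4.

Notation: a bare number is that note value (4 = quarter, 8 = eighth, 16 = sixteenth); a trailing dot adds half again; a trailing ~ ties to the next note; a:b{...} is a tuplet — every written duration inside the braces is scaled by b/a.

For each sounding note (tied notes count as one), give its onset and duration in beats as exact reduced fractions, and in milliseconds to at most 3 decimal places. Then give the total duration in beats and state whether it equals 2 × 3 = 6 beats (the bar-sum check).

1) 0.0ms=0b +306.122ms=3/4b
2) 306.122ms=3/4b +306.122ms=3/4b
3) 612.245ms=3/2b +612.245ms=3/2b
4) 1224.49ms=3b +612.245ms=3/2b
5) 1836.735ms=9/2b +612.245ms=3/2b
Σ=6b of 6 (147bpm 3/4) — PASS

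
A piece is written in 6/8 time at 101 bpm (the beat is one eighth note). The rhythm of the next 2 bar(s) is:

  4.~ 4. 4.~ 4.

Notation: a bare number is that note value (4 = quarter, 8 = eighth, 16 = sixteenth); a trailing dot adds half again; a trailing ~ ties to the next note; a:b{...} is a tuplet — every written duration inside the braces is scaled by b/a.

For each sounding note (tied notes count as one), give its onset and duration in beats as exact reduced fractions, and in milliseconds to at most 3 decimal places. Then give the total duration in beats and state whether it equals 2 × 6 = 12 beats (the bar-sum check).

1) 0.0ms=0b +3564.356ms=6b
2) 3564.356ms=6b +3564.356ms=6b
Σ=12b of 12 (101bpm 6/8) — PASS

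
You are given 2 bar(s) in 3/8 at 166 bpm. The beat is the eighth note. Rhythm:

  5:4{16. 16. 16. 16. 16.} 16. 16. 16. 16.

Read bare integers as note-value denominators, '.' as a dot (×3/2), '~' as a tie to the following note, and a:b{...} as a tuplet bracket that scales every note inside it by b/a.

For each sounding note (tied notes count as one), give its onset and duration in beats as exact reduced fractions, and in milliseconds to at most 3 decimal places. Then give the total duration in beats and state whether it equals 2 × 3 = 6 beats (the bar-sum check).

1) 0.0ms=0b +216.867ms=3/5b
2) 216.867ms=3/5b +216.867ms=3/5b
3) 433.735ms=6/5b +216.867ms=3/5b
4) 650.602ms=9/5b +216.867ms=3/5b
5) 867.47ms=12/5b +216.867ms=3/5b
6) 1084.337ms=3b +271.084ms=3/4b
7) 1355.422ms=15/4b +271.084ms=3/4b
8) 1626.506ms=9/2b +271.084ms=3/4b
9) 1897.59ms=21/4b +271.084ms=3/4b
Σ=6b of 6 (166bpm 3/8) — PASS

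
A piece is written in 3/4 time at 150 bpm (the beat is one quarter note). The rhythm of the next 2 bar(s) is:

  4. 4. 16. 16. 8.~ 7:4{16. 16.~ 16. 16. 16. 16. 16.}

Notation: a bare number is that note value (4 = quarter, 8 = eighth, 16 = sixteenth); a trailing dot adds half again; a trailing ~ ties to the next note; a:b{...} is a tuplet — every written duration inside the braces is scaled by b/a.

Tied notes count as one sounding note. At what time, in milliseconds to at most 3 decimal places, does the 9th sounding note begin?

note 9 onset = 39/7b = 2228.571ms

1. 0.0ms @ 0 + 600.0ms (3/2)
2. 600.0ms @ 3/2 + 600.0ms (3/2)
3. 1200.0ms @ 3 + 150.0ms (3/8)
4. 1350.0ms @ 27/8 + 150.0ms (3/8)
5. 1500.0ms @ 15/4 + 385.714ms (27/28)
6. 1885.714ms @ 33/7 + 171.429ms (3/7)
7. 2057.143ms @ 36/7 + 85.714ms (3/14)
8. 2142.857ms @ 75/14 + 85.714ms (3/14)
9. 2228.571ms @ 39/7 + 85.714ms (3/14)
10. 2314.286ms @ 81/14 + 85.714ms (3/14)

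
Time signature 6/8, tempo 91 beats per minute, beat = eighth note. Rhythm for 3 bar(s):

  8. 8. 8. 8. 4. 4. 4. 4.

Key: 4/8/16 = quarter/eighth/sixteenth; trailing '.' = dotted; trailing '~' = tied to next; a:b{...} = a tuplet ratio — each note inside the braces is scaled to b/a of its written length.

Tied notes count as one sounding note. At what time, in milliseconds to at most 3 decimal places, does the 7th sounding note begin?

note 7 onset = 12b = 7912.088ms

1. 0.0ms @ 0 + 989.011ms (3/2)
2. 989.011ms @ 3/2 + 989.011ms (3/2)
3. 1978.022ms @ 3 + 989.011ms (3/2)
4. 2967.033ms @ 9/2 + 989.011ms (3/2)
5. 3956.044ms @ 6 + 1978.022ms (3)
6. 5934.066ms @ 9 + 1978.022ms (3)
7. 7912.088ms @ 12 + 1978.022ms (3)
8. 9890.11ms @ 15 + 1978.022ms (3)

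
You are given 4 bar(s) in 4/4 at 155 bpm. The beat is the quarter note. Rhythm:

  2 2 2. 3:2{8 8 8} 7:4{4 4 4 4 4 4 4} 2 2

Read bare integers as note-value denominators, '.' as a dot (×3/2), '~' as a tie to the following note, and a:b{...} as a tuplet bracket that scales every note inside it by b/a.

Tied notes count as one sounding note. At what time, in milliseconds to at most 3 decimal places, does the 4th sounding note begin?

note 4 onset = 7b = 2709.677ms

1. 0.0ms @ 0 + 774.194ms (2)
2. 774.194ms @ 2 + 774.194ms (2)
3. 1548.387ms @ 4 + 1161.29ms (3)
4. 2709.677ms @ 7 + 129.032ms (1/3)
5. 2838.71ms @ 22/3 + 129.032ms (1/3)
6. 2967.742ms @ 23/3 + 129.032ms (1/3)
7. 3096.774ms @ 8 + 221.198ms (4/7)
8. 3317.972ms @ 60/7 + 221.198ms (4/7)
9. 3539.171ms @ 64/7 + 221.198ms (4/7)
10. 3760.369ms @ 68/7 + 221.198ms (4/7)
11. 3981.567ms @ 72/7 + 221.198ms (4/7)
12. 4202.765ms @ 76/7 + 221.198ms (4/7)
13. 4423.963ms @ 80/7 + 221.198ms (4/7)
14. 4645.161ms @ 12 + 774.194ms (2)
15. 5419.355ms @ 14 + 774.194ms (2)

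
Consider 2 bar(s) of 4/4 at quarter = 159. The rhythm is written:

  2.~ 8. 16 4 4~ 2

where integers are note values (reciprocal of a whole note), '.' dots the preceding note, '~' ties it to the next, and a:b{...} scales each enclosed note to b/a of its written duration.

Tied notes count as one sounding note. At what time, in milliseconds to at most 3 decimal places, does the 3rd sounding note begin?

1. 0.0ms @ 0 + 1415.094ms (15/4)
2. 1415.094ms @ 15/4 + 94.34ms (1/4)
3. 1509.434ms @ 4 + 377.358ms (1)
4. 1886.792ms @ 5 + 1132.075ms (3)

note 3 onset = 4b = 1509.434ms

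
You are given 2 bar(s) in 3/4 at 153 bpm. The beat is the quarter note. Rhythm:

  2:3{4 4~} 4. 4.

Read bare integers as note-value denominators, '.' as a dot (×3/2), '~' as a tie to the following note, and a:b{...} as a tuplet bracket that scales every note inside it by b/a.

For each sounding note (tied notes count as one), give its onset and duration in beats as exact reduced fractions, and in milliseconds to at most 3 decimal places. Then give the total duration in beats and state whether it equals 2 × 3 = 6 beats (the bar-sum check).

1) 0.0ms=0b +588.235ms=3/2b
2) 588.235ms=3/2b +1176.471ms=3b
3) 1764.706ms=9/2b +588.235ms=3/2b
Σ=6b of 6 (153bpm 3/4) — PASS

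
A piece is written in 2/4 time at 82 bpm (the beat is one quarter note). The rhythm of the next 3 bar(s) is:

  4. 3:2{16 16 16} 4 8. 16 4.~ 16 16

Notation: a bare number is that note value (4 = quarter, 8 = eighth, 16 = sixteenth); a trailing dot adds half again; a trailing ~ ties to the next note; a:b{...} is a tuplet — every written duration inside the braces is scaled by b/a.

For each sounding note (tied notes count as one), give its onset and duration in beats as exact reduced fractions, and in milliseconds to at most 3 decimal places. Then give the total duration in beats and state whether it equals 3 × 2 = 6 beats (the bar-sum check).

1) 0.0ms=0b +1097.561ms=3/2b
2) 1097.561ms=3/2b +121.951ms=1/6b
3) 1219.512ms=5/3b +121.951ms=1/6b
4) 1341.463ms=11/6b +121.951ms=1/6b
5) 1463.415ms=2b +731.707ms=1b
6) 2195.122ms=3b +548.78ms=3/4b
7) 2743.902ms=15/4b +182.927ms=1/4b
8) 2926.829ms=4b +1280.488ms=7/4b
9) 4207.317ms=23/4b +182.927ms=1/4b
Σ=6b of 6 (82bpm 2/4) — PASS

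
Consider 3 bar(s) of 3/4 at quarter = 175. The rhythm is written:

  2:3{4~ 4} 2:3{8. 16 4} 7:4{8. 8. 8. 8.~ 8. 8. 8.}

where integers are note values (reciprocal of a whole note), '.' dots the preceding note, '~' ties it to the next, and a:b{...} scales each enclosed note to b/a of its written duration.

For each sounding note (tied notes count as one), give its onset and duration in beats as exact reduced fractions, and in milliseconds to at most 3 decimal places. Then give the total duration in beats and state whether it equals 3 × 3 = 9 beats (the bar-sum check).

1) 0.0ms=0b +1028.571ms=3b
2) 1028.571ms=3b +385.714ms=9/8b
3) 1414.286ms=33/8b +128.571ms=3/8b
4) 1542.857ms=9/2b +514.286ms=3/2b
5) 2057.143ms=6b +146.939ms=3/7b
6) 2204.082ms=45/7b +146.939ms=3/7b
7) 2351.02ms=48/7b +146.939ms=3/7b
8) 2497.959ms=51/7b +293.878ms=6/7b
9) 2791.837ms=57/7b +146.939ms=3/7b
10) 2938.776ms=60/7b +146.939ms=3/7b
Σ=9b of 9 (175bpm 3/4) — PASS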